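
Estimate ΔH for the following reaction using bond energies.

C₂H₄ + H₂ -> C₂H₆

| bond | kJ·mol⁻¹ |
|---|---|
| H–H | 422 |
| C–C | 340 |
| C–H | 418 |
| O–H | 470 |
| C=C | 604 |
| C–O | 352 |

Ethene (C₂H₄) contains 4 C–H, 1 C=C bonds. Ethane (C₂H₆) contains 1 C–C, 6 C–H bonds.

Bonds broken (reactants):
  C–H: 4 × 418 = 1672
  C=C: 1 × 604 = 604
  H–H: 1 × 422 = 422
  Σ(broken) = 2698 kJ
Bonds formed (products):
  C–C: 1 × 340 = 340
  C–H: 6 × 418 = 2508
  Σ(formed) = 2848 kJ
ΔH = Σ(broken) − Σ(formed) = 2698 − 2848 = −150 kJ

ΔH ≈ −150 kJ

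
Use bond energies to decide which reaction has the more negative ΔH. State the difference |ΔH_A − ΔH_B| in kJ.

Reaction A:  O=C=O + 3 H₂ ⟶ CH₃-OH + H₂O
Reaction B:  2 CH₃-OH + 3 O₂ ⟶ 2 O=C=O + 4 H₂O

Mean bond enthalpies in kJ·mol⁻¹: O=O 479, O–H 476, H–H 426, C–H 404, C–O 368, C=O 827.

Reaction B, by 1491 kJ

Reaction A:
  Bonds broken (reactants):
    C=O: 2 × 827 = 1654
    H–H: 3 × 426 = 1278
    Σ(broken) = 2932 kJ
  Bonds formed (products):
    C–H: 3 × 404 = 1212
    C–O: 1 × 368 = 368
    O–H: 3 × 476 = 1428
    Σ(formed) = 3008 kJ
  ΔH_A = 2932 − 3008 = −76 kJ
Reaction B:
  Bonds broken (reactants):
    C–H: 6 × 404 = 2424
    C–O: 2 × 368 = 736
    O–H: 2 × 476 = 952
    O=O: 3 × 479 = 1437
    Σ(broken) = 5549 kJ
  Bonds formed (products):
    C=O: 4 × 827 = 3308
    O–H: 8 × 476 = 3808
    Σ(formed) = 7116 kJ
  ΔH_B = 5549 − 7116 = −1567 kJ
ΔH_A − ΔH_B = +1491 kJ, so reaction B has the more negative ΔH; |ΔH_A − ΔH_B| = 1491 kJ.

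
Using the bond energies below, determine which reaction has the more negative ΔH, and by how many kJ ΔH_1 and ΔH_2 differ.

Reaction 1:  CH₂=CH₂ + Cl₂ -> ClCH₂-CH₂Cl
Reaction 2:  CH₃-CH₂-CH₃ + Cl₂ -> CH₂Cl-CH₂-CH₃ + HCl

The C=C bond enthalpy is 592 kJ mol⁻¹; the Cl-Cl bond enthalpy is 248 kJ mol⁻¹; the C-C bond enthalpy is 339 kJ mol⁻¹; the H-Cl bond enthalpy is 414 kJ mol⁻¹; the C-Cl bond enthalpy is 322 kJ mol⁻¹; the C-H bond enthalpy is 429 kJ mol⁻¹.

Reaction 1, by 84 kJ

Reaction 1:
  Bonds broken (reactants):
    C-H: 4 × 429 = 1716
    C=C: 1 × 592 = 592
    Cl-Cl: 1 × 248 = 248
    Σ(broken) = 2556 kJ
  Bonds formed (products):
    C-C: 1 × 339 = 339
    C-Cl: 2 × 322 = 644
    C-H: 4 × 429 = 1716
    Σ(formed) = 2699 kJ
  ΔH_1 = 2556 − 2699 = −143 kJ
Reaction 2:
  Bonds broken (reactants):
    C-C: 2 × 339 = 678
    C-H: 8 × 429 = 3432
    Cl-Cl: 1 × 248 = 248
    Σ(broken) = 4358 kJ
  Bonds formed (products):
    C-C: 2 × 339 = 678
    C-Cl: 1 × 322 = 322
    C-H: 7 × 429 = 3003
    H-Cl: 1 × 414 = 414
    Σ(formed) = 4417 kJ
  ΔH_2 = 4358 − 4417 = −59 kJ
ΔH_1 − ΔH_2 = −84 kJ, so reaction 1 has the more negative ΔH; |ΔH_1 − ΔH_2| = 84 kJ.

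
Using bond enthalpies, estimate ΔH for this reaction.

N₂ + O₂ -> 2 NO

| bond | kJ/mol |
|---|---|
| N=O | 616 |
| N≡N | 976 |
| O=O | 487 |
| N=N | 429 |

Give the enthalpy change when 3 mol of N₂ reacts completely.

Bonds broken (reactants):
  N≡N: 1 × 976 = 976
  O=O: 1 × 487 = 487
  Σ(broken) = 1463 kJ
Bonds formed (products):
  N=O: 2 × 616 = 1232
  Σ(formed) = 1232 kJ
ΔH = Σ(broken) − Σ(formed) = 1463 − 1232 = +231 kJ
For 3× the reaction as written: 3 × (+231) = +693 kJ

ΔH = +693 kJ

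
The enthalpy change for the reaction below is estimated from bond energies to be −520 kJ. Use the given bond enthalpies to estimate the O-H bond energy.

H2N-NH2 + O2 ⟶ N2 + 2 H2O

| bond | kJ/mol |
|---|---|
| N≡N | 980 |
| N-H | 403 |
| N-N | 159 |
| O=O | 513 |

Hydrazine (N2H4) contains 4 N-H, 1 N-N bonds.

Let D be the O-H bond energy.
Σ(broken) = 4×403 + 1×159 + 1×513 = 2284
Σ(formed) = 1×980 + 4×D = 980 + 4D
ΔH = Σ(broken) − Σ(formed) = (2284) − (980 + 4D) = +1304 − 4D
Setting this equal to −520 kJ gives 4D = 1824, so D = 456 kJ/mol.

D(O-H) ≈ 456 kJ/mol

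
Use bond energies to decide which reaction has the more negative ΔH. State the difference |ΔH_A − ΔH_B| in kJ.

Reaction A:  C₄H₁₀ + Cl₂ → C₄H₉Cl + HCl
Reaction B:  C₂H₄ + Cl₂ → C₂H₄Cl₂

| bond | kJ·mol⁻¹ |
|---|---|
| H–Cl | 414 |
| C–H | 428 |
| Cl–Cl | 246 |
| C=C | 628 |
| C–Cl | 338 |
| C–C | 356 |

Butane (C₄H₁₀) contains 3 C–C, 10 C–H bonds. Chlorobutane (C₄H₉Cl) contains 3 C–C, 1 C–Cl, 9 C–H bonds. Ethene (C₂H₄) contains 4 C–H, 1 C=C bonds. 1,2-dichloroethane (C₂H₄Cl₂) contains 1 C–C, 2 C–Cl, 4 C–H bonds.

Reaction A:
  Bonds broken (reactants):
    C–C: 3 × 356 = 1068
    C–H: 10 × 428 = 4280
    Cl–Cl: 1 × 246 = 246
    Σ(broken) = 5594 kJ
  Bonds formed (products):
    C–C: 3 × 356 = 1068
    C–Cl: 1 × 338 = 338
    C–H: 9 × 428 = 3852
    H–Cl: 1 × 414 = 414
    Σ(formed) = 5672 kJ
  ΔH_A = 5594 − 5672 = −78 kJ
Reaction B:
  Bonds broken (reactants):
    C–H: 4 × 428 = 1712
    C=C: 1 × 628 = 628
    Cl–Cl: 1 × 246 = 246
    Σ(broken) = 2586 kJ
  Bonds formed (products):
    C–C: 1 × 356 = 356
    C–Cl: 2 × 338 = 676
    C–H: 4 × 428 = 1712
    Σ(formed) = 2744 kJ
  ΔH_B = 2586 − 2744 = −158 kJ
ΔH_A − ΔH_B = +80 kJ, so reaction B has the more negative ΔH; |ΔH_A − ΔH_B| = 80 kJ.

Reaction B, by 80 kJ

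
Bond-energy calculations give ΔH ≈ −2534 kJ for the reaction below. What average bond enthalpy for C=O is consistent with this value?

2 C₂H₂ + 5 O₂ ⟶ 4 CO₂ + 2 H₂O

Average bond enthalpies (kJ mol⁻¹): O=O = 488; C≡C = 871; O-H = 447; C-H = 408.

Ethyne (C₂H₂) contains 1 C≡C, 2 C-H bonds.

Let D be the C=O bond energy.
Σ(broken) = 2×871 + 4×408 + 5×488 = 5814
Σ(formed) = 8×D + 4×447 = 1788 + 8D
ΔH = Σ(broken) − Σ(formed) = (5814) − (1788 + 8D) = +4026 − 8D
Setting this equal to −2534 kJ gives 8D = 6560, so D = 820 kJ/mol.

D(C=O) ≈ 820 kJ/mol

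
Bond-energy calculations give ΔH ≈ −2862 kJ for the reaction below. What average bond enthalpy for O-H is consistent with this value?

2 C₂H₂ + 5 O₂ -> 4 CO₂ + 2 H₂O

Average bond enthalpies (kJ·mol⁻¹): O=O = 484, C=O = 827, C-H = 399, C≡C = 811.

Let D be the O-H bond energy.
Σ(broken) = 2×811 + 4×399 + 5×484 = 5638
Σ(formed) = 8×827 + 4×D = 6616 + 4D
ΔH = Σ(broken) − Σ(formed) = (5638) − (6616 + 4D) = −978 − 4D
Setting this equal to −2862 kJ gives 4D = 1884, so D = 471 kJ/mol.

D(O-H) ≈ 471 kJ/mol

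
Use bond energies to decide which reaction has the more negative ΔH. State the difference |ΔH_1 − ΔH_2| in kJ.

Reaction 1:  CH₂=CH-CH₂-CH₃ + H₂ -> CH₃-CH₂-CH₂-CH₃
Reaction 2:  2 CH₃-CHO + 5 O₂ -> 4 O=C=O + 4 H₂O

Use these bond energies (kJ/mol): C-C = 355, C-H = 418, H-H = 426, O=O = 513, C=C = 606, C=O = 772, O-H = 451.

Reaction 2, by 1462 kJ

Reaction 1:
  Bonds broken (reactants):
    C-C: 2 × 355 = 710
    C-H: 8 × 418 = 3344
    C=C: 1 × 606 = 606
    H-H: 1 × 426 = 426
    Σ(broken) = 5086 kJ
  Bonds formed (products):
    C-C: 3 × 355 = 1065
    C-H: 10 × 418 = 4180
    Σ(formed) = 5245 kJ
  ΔH_1 = 5086 − 5245 = −159 kJ
Reaction 2:
  Bonds broken (reactants):
    C-C: 2 × 355 = 710
    C-H: 8 × 418 = 3344
    C=O: 2 × 772 = 1544
    O=O: 5 × 513 = 2565
    Σ(broken) = 8163 kJ
  Bonds formed (products):
    C=O: 8 × 772 = 6176
    O-H: 8 × 451 = 3608
    Σ(formed) = 9784 kJ
  ΔH_2 = 8163 − 9784 = −1621 kJ
ΔH_1 − ΔH_2 = +1462 kJ, so reaction 2 has the more negative ΔH; |ΔH_1 − ΔH_2| = 1462 kJ.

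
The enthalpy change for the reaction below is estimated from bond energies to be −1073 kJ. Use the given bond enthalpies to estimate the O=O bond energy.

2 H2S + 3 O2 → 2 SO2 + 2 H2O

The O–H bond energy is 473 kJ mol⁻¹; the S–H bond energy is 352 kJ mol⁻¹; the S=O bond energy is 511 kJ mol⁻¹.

Let D be the O=O bond energy.
Σ(broken) = 3×D + 4×352 = 1408 + 3D
Σ(formed) = 4×473 + 4×511 = 3936
ΔH = Σ(broken) − Σ(formed) = (1408 + 3D) − (3936) = −2528 + 3D
Setting this equal to −1073 kJ gives 3D = 1455, so D = 485 kJ/mol.

D(O=O) ≈ 485 kJ/mol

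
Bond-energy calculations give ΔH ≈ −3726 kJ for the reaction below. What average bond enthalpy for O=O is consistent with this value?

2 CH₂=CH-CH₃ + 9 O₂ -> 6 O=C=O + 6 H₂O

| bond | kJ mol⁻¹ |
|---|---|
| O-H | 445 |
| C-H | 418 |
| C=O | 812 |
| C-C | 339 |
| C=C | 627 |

D(O=O) ≈ 490 kJ/mol

Let D be the O=O bond energy.
Σ(broken) = 2×339 + 12×418 + 2×627 + 9×D = 6948 + 9D
Σ(formed) = 12×812 + 12×445 = 15084
ΔH = Σ(broken) − Σ(formed) = (6948 + 9D) − (15084) = −8136 + 9D
Setting this equal to −3726 kJ gives 9D = 4410, so D = 490 kJ/mol.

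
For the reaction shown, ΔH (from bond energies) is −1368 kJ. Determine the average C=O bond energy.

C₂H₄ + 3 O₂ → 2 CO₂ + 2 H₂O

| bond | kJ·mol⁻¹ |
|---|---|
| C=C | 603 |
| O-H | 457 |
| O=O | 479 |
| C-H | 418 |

D(C=O) ≈ 813 kJ/mol

Let D be the C=O bond energy.
Σ(broken) = 4×418 + 1×603 + 3×479 = 3712
Σ(formed) = 4×D + 4×457 = 1828 + 4D
ΔH = Σ(broken) − Σ(formed) = (3712) − (1828 + 4D) = +1884 − 4D
Setting this equal to −1368 kJ gives 4D = 3252, so D = 813 kJ/mol.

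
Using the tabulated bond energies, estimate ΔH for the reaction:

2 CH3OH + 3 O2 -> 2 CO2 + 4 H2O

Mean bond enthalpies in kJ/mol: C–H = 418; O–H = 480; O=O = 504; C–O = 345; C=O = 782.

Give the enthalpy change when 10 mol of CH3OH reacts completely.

Bonds broken (reactants):
  C–H: 6 × 418 = 2508
  C–O: 2 × 345 = 690
  O–H: 2 × 480 = 960
  O=O: 3 × 504 = 1512
  Σ(broken) = 5670 kJ
Bonds formed (products):
  C=O: 4 × 782 = 3128
  O–H: 8 × 480 = 3840
  Σ(formed) = 6968 kJ
ΔH = Σ(broken) − Σ(formed) = 5670 − 6968 = −1298 kJ
For 5× the reaction as written: 5 × (−1298) = −6490 kJ

ΔH = −6490 kJ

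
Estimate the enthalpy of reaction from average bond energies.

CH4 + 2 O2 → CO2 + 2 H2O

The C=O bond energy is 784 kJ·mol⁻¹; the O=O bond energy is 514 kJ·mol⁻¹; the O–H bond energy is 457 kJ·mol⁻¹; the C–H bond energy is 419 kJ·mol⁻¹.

ΔH ≈ −692 kJ

Bonds broken (reactants):
  C–H: 4 × 419 = 1676
  O=O: 2 × 514 = 1028
  Σ(broken) = 2704 kJ
Bonds formed (products):
  C=O: 2 × 784 = 1568
  O–H: 4 × 457 = 1828
  Σ(formed) = 3396 kJ
ΔH = Σ(broken) − Σ(formed) = 2704 − 3396 = −692 kJ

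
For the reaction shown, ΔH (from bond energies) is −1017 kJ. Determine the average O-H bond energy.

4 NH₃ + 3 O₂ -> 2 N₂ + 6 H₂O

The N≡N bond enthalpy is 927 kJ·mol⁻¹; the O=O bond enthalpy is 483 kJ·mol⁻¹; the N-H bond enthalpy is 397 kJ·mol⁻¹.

Let D be the O-H bond energy.
Σ(broken) = 12×397 + 3×483 = 6213
Σ(formed) = 2×927 + 12×D = 1854 + 12D
ΔH = Σ(broken) − Σ(formed) = (6213) − (1854 + 12D) = +4359 − 12D
Setting this equal to −1017 kJ gives 12D = 5376, so D = 448 kJ/mol.

D(O-H) ≈ 448 kJ/mol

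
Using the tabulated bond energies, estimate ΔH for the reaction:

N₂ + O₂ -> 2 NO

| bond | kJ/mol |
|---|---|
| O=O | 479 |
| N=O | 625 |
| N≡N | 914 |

Bonds broken (reactants):
  N≡N: 1 × 914 = 914
  O=O: 1 × 479 = 479
  Σ(broken) = 1393 kJ
Bonds formed (products):
  N=O: 2 × 625 = 1250
  Σ(formed) = 1250 kJ
ΔH = Σ(broken) − Σ(formed) = 1393 − 1250 = +143 kJ

ΔH ≈ +143 kJ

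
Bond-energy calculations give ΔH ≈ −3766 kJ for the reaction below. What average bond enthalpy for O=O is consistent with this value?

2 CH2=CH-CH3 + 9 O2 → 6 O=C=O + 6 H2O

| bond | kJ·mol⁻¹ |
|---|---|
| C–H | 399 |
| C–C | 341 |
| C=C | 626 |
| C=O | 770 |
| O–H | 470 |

Let D be the O=O bond energy.
Σ(broken) = 2×341 + 12×399 + 2×626 + 9×D = 6722 + 9D
Σ(formed) = 12×770 + 12×470 = 14880
ΔH = Σ(broken) − Σ(formed) = (6722 + 9D) − (14880) = −8158 + 9D
Setting this equal to −3766 kJ gives 9D = 4392, so D = 488 kJ/mol.

D(O=O) ≈ 488 kJ/mol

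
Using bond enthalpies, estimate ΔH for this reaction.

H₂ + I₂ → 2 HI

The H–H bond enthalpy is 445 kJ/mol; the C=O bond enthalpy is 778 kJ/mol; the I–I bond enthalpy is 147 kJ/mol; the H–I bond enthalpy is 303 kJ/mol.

ΔH ≈ −14 kJ

Bonds broken (reactants):
  H–H: 1 × 445 = 445
  I–I: 1 × 147 = 147
  Σ(broken) = 592 kJ
Bonds formed (products):
  H–I: 2 × 303 = 606
  Σ(formed) = 606 kJ
ΔH = Σ(broken) − Σ(formed) = 592 − 606 = −14 kJ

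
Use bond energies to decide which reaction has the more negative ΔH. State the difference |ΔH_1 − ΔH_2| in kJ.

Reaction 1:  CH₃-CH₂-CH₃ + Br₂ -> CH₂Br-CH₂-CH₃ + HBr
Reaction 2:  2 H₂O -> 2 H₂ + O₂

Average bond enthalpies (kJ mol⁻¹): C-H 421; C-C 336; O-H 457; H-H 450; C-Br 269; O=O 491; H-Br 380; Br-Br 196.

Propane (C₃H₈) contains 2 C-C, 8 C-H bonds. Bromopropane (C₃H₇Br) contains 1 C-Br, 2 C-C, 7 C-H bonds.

Reaction 1, by 469 kJ

Reaction 1:
  Bonds broken (reactants):
    Br-Br: 1 × 196 = 196
    C-C: 2 × 336 = 672
    C-H: 8 × 421 = 3368
    Σ(broken) = 4236 kJ
  Bonds formed (products):
    C-Br: 1 × 269 = 269
    C-C: 2 × 336 = 672
    C-H: 7 × 421 = 2947
    H-Br: 1 × 380 = 380
    Σ(formed) = 4268 kJ
  ΔH_1 = 4236 − 4268 = −32 kJ
Reaction 2:
  Bonds broken (reactants):
    O-H: 4 × 457 = 1828
    Σ(broken) = 1828 kJ
  Bonds formed (products):
    H-H: 2 × 450 = 900
    O=O: 1 × 491 = 491
    Σ(formed) = 1391 kJ
  ΔH_2 = 1828 − 1391 = +437 kJ
ΔH_1 − ΔH_2 = −469 kJ, so reaction 1 has the more negative ΔH; |ΔH_1 − ΔH_2| = 469 kJ.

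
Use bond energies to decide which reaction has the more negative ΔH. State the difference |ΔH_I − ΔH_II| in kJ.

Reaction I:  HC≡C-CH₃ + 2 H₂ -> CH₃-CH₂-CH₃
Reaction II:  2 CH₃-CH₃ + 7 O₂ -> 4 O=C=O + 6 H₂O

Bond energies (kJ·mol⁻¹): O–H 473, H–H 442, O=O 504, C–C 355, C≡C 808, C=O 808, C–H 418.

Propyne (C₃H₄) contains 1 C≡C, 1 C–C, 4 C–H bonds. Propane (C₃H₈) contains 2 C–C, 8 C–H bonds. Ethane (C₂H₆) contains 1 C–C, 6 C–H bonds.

Reaction I:
  Bonds broken (reactants):
    C≡C: 1 × 808 = 808
    C–C: 1 × 355 = 355
    C–H: 4 × 418 = 1672
    H–H: 2 × 442 = 884
    Σ(broken) = 3719 kJ
  Bonds formed (products):
    C–C: 2 × 355 = 710
    C–H: 8 × 418 = 3344
    Σ(formed) = 4054 kJ
  ΔH_I = 3719 − 4054 = −335 kJ
Reaction II:
  Bonds broken (reactants):
    C–C: 2 × 355 = 710
    C–H: 12 × 418 = 5016
    O=O: 7 × 504 = 3528
    Σ(broken) = 9254 kJ
  Bonds formed (products):
    C=O: 8 × 808 = 6464
    O–H: 12 × 473 = 5676
    Σ(formed) = 12140 kJ
  ΔH_II = 9254 − 12140 = −2886 kJ
ΔH_I − ΔH_II = +2551 kJ, so reaction II has the more negative ΔH; |ΔH_I − ΔH_II| = 2551 kJ.

Reaction II, by 2551 kJ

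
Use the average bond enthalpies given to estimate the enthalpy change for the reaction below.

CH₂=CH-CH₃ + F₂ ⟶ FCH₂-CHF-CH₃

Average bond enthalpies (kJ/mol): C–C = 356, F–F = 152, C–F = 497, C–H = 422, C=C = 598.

ΔH ≈ −600 kJ

Bonds broken (reactants):
  C–C: 1 × 356 = 356
  C–H: 6 × 422 = 2532
  C=C: 1 × 598 = 598
  F–F: 1 × 152 = 152
  Σ(broken) = 3638 kJ
Bonds formed (products):
  C–C: 2 × 356 = 712
  C–F: 2 × 497 = 994
  C–H: 6 × 422 = 2532
  Σ(formed) = 4238 kJ
ΔH = Σ(broken) − Σ(formed) = 3638 − 4238 = −600 kJ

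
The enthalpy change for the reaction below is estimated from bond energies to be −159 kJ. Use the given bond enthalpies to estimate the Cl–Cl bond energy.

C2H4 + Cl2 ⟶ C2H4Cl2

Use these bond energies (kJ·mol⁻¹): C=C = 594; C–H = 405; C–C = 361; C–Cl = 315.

D(Cl–Cl) ≈ 238 kJ/mol

Let D be the Cl–Cl bond energy.
Σ(broken) = 4×405 + 1×594 + 1×D = 2214 + D
Σ(formed) = 1×361 + 2×315 + 4×405 = 2611
ΔH = Σ(broken) − Σ(formed) = (2214 + D) − (2611) = −397 + D
Setting this equal to −159 kJ gives D = 238 kJ/mol.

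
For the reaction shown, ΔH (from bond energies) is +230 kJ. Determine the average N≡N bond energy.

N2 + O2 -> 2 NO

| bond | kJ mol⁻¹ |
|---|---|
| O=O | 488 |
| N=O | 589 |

Let D be the N≡N bond energy.
Σ(broken) = 1×D + 1×488 = 488 + D
Σ(formed) = 2×589 = 1178
ΔH = Σ(broken) − Σ(formed) = (488 + D) − (1178) = −690 + D
Setting this equal to +230 kJ gives D = 920 kJ/mol.

D(N≡N) ≈ 920 kJ/mol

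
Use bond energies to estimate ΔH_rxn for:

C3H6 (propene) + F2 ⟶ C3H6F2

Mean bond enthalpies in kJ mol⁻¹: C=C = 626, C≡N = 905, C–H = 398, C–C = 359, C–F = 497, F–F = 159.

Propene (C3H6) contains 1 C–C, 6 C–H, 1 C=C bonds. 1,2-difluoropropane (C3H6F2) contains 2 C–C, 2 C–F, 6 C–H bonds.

Bonds broken (reactants):
  C–C: 1 × 359 = 359
  C–H: 6 × 398 = 2388
  C=C: 1 × 626 = 626
  F–F: 1 × 159 = 159
  Σ(broken) = 3532 kJ
Bonds formed (products):
  C–C: 2 × 359 = 718
  C–F: 2 × 497 = 994
  C–H: 6 × 398 = 2388
  Σ(formed) = 4100 kJ
ΔH = Σ(broken) − Σ(formed) = 3532 − 4100 = −568 kJ

ΔH ≈ −568 kJ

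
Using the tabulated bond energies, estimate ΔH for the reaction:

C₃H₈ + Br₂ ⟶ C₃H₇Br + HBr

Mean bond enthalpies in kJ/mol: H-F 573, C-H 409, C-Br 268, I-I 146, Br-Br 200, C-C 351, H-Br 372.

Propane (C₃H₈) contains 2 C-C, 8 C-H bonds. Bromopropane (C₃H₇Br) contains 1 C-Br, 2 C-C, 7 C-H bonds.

Bonds broken (reactants):
  Br-Br: 1 × 200 = 200
  C-C: 2 × 351 = 702
  C-H: 8 × 409 = 3272
  Σ(broken) = 4174 kJ
Bonds formed (products):
  C-Br: 1 × 268 = 268
  C-C: 2 × 351 = 702
  C-H: 7 × 409 = 2863
  H-Br: 1 × 372 = 372
  Σ(formed) = 4205 kJ
ΔH = Σ(broken) − Σ(formed) = 4174 − 4205 = −31 kJ

ΔH ≈ −31 kJ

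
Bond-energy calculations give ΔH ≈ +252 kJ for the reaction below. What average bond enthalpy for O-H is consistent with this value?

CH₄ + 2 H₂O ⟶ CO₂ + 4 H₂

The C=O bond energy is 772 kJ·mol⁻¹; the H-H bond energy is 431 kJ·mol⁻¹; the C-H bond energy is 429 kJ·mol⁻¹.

Let D be the O-H bond energy.
Σ(broken) = 4×429 + 4×D = 1716 + 4D
Σ(formed) = 2×772 + 4×431 = 3268
ΔH = Σ(broken) − Σ(formed) = (1716 + 4D) − (3268) = −1552 + 4D
Setting this equal to +252 kJ gives 4D = 1804, so D = 451 kJ/mol.

D(O-H) ≈ 451 kJ/mol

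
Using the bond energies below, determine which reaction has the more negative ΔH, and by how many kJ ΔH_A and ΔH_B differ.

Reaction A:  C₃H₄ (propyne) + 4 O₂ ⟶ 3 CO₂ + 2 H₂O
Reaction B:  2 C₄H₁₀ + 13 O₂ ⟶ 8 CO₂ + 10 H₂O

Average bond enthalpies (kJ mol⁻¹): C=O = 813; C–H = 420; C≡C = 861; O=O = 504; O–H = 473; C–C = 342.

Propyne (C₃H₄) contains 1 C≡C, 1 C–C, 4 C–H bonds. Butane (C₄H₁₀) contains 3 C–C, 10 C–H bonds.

Reaction A:
  Bonds broken (reactants):
    C≡C: 1 × 861 = 861
    C–C: 1 × 342 = 342
    C–H: 4 × 420 = 1680
    O=O: 4 × 504 = 2016
    Σ(broken) = 4899 kJ
  Bonds formed (products):
    C=O: 6 × 813 = 4878
    O–H: 4 × 473 = 1892
    Σ(formed) = 6770 kJ
  ΔH_A = 4899 − 6770 = −1871 kJ
Reaction B:
  Bonds broken (reactants):
    C–C: 6 × 342 = 2052
    C–H: 20 × 420 = 8400
    O=O: 13 × 504 = 6552
    Σ(broken) = 17004 kJ
  Bonds formed (products):
    C=O: 16 × 813 = 13008
    O–H: 20 × 473 = 9460
    Σ(formed) = 22468 kJ
  ΔH_B = 17004 − 22468 = −5464 kJ
ΔH_A − ΔH_B = +3593 kJ, so reaction B has the more negative ΔH; |ΔH_A − ΔH_B| = 3593 kJ.

Reaction B, by 3593 kJ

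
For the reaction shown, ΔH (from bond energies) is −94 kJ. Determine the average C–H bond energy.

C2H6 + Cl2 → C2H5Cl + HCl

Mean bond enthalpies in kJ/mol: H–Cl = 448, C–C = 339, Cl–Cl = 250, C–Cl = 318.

D(C–H) ≈ 422 kJ/mol

Let D be the C–H bond energy.
Σ(broken) = 1×339 + 6×D + 1×250 = 589 + 6D
Σ(formed) = 1×339 + 1×318 + 5×D + 1×448 = 1105 + 5D
ΔH = Σ(broken) − Σ(formed) = (589 + 6D) − (1105 + 5D) = −516 + D
Setting this equal to −94 kJ gives D = 422 kJ/mol.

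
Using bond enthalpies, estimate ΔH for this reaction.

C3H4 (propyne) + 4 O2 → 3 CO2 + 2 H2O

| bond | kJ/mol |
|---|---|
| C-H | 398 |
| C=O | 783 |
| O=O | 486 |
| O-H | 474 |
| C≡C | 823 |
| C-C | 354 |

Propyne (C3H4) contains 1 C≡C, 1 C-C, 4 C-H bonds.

ΔH ≈ −1881 kJ

Bonds broken (reactants):
  C≡C: 1 × 823 = 823
  C-C: 1 × 354 = 354
  C-H: 4 × 398 = 1592
  O=O: 4 × 486 = 1944
  Σ(broken) = 4713 kJ
Bonds formed (products):
  C=O: 6 × 783 = 4698
  O-H: 4 × 474 = 1896
  Σ(formed) = 6594 kJ
ΔH = Σ(broken) − Σ(formed) = 4713 − 6594 = −1881 kJ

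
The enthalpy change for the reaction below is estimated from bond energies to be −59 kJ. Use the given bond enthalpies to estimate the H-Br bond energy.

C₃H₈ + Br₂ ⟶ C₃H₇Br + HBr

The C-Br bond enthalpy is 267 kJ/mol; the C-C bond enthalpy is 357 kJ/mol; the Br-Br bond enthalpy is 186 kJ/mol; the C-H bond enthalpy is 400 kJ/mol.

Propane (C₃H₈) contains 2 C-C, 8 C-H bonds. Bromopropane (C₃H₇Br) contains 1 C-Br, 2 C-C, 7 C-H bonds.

Let D be the H-Br bond energy.
Σ(broken) = 1×186 + 2×357 + 8×400 = 4100
Σ(formed) = 1×267 + 2×357 + 7×400 + 1×D = 3781 + D
ΔH = Σ(broken) − Σ(formed) = (4100) − (3781 + D) = +319 − D
Setting this equal to −59 kJ gives D = 378 kJ/mol.

D(H-Br) ≈ 378 kJ/mol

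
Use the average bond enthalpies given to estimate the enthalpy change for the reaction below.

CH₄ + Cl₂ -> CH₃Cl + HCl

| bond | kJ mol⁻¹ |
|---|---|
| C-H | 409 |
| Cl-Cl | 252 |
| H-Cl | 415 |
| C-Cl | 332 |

Bonds broken (reactants):
  C-H: 4 × 409 = 1636
  Cl-Cl: 1 × 252 = 252
  Σ(broken) = 1888 kJ
Bonds formed (products):
  C-Cl: 1 × 332 = 332
  C-H: 3 × 409 = 1227
  H-Cl: 1 × 415 = 415
  Σ(formed) = 1974 kJ
ΔH = Σ(broken) − Σ(formed) = 1888 − 1974 = −86 kJ

ΔH ≈ −86 kJ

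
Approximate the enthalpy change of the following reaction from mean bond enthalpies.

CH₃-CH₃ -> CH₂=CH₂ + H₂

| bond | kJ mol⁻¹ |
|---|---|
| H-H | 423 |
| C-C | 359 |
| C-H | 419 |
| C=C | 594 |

Bonds broken (reactants):
  C-C: 1 × 359 = 359
  C-H: 6 × 419 = 2514
  Σ(broken) = 2873 kJ
Bonds formed (products):
  C-H: 4 × 419 = 1676
  C=C: 1 × 594 = 594
  H-H: 1 × 423 = 423
  Σ(formed) = 2693 kJ
ΔH = Σ(broken) − Σ(formed) = 2873 − 2693 = +180 kJ

ΔH ≈ +180 kJ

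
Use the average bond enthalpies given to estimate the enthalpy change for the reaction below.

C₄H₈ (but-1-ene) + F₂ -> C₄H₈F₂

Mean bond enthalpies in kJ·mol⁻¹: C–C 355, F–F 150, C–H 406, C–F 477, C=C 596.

Bonds broken (reactants):
  C–C: 2 × 355 = 710
  C–H: 8 × 406 = 3248
  C=C: 1 × 596 = 596
  F–F: 1 × 150 = 150
  Σ(broken) = 4704 kJ
Bonds formed (products):
  C–C: 3 × 355 = 1065
  C–F: 2 × 477 = 954
  C–H: 8 × 406 = 3248
  Σ(formed) = 5267 kJ
ΔH = Σ(broken) − Σ(formed) = 4704 − 5267 = −563 kJ

ΔH ≈ −563 kJ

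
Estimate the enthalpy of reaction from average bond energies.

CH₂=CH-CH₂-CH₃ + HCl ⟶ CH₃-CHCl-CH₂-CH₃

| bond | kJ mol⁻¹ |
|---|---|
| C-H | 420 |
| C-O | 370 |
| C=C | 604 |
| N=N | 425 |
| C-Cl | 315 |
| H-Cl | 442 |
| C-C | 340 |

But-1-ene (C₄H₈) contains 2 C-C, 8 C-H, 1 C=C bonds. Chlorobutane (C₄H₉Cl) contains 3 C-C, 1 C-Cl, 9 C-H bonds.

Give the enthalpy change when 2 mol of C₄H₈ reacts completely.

Bonds broken (reactants):
  C-C: 2 × 340 = 680
  C-H: 8 × 420 = 3360
  C=C: 1 × 604 = 604
  H-Cl: 1 × 442 = 442
  Σ(broken) = 5086 kJ
Bonds formed (products):
  C-C: 3 × 340 = 1020
  C-Cl: 1 × 315 = 315
  C-H: 9 × 420 = 3780
  Σ(formed) = 5115 kJ
ΔH = Σ(broken) − Σ(formed) = 5086 − 5115 = −29 kJ
For 2× the reaction as written: 2 × (−29) = −58 kJ

ΔH = −58 kJ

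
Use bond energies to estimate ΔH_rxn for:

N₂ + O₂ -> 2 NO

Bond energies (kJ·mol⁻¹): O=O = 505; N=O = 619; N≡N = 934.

Bonds broken (reactants):
  N≡N: 1 × 934 = 934
  O=O: 1 × 505 = 505
  Σ(broken) = 1439 kJ
Bonds formed (products):
  N=O: 2 × 619 = 1238
  Σ(formed) = 1238 kJ
ΔH = Σ(broken) − Σ(formed) = 1439 − 1238 = +201 kJ

ΔH ≈ +201 kJ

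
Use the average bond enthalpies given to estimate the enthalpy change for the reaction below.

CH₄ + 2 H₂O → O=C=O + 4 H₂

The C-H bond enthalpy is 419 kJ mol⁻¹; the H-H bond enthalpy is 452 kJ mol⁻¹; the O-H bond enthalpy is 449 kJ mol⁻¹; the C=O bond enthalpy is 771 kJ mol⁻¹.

ΔH ≈ +122 kJ

Bonds broken (reactants):
  C-H: 4 × 419 = 1676
  O-H: 4 × 449 = 1796
  Σ(broken) = 3472 kJ
Bonds formed (products):
  C=O: 2 × 771 = 1542
  H-H: 4 × 452 = 1808
  Σ(formed) = 3350 kJ
ΔH = Σ(broken) − Σ(formed) = 3472 − 3350 = +122 kJ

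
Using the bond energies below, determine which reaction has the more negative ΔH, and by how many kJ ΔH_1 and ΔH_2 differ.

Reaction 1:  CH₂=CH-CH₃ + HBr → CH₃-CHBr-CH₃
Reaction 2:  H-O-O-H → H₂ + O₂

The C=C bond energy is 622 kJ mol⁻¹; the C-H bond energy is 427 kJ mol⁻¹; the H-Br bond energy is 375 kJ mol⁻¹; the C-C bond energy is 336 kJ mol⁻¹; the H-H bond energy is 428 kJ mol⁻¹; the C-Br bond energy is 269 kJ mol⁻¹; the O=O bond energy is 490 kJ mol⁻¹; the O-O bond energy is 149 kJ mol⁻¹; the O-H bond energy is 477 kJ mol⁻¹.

Reaction 1, by 220 kJ

Reaction 1:
  Bonds broken (reactants):
    C-C: 1 × 336 = 336
    C-H: 6 × 427 = 2562
    C=C: 1 × 622 = 622
    H-Br: 1 × 375 = 375
    Σ(broken) = 3895 kJ
  Bonds formed (products):
    C-Br: 1 × 269 = 269
    C-C: 2 × 336 = 672
    C-H: 7 × 427 = 2989
    Σ(formed) = 3930 kJ
  ΔH_1 = 3895 − 3930 = −35 kJ
Reaction 2:
  Bonds broken (reactants):
    O-H: 2 × 477 = 954
    O-O: 1 × 149 = 149
    Σ(broken) = 1103 kJ
  Bonds formed (products):
    H-H: 1 × 428 = 428
    O=O: 1 × 490 = 490
    Σ(formed) = 918 kJ
  ΔH_2 = 1103 − 918 = +185 kJ
ΔH_1 − ΔH_2 = −220 kJ, so reaction 1 has the more negative ΔH; |ΔH_1 − ΔH_2| = 220 kJ.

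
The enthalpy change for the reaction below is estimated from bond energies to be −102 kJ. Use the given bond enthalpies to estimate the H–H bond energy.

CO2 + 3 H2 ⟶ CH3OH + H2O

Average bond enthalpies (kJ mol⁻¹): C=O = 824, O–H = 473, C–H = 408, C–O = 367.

D(H–H) ≈ 420 kJ/mol

Let D be the H–H bond energy.
Σ(broken) = 2×824 + 3×D = 1648 + 3D
Σ(formed) = 3×408 + 1×367 + 3×473 = 3010
ΔH = Σ(broken) − Σ(formed) = (1648 + 3D) − (3010) = −1362 + 3D
Setting this equal to −102 kJ gives 3D = 1260, so D = 420 kJ/mol.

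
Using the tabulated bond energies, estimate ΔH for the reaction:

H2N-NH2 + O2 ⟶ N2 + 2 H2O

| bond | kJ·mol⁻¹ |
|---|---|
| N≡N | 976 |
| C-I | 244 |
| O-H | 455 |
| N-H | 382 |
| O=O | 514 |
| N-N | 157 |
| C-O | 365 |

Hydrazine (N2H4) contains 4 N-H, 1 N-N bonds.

ΔH ≈ −597 kJ

Bonds broken (reactants):
  N-H: 4 × 382 = 1528
  N-N: 1 × 157 = 157
  O=O: 1 × 514 = 514
  Σ(broken) = 2199 kJ
Bonds formed (products):
  N≡N: 1 × 976 = 976
  O-H: 4 × 455 = 1820
  Σ(formed) = 2796 kJ
ΔH = Σ(broken) − Σ(formed) = 2199 − 2796 = −597 kJ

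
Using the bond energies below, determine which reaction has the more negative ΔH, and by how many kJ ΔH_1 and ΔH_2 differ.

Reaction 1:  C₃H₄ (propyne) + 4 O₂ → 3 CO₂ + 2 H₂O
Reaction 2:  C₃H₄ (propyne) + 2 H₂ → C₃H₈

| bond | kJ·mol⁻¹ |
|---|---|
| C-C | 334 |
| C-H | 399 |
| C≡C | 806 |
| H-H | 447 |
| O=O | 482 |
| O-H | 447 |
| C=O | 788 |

Reaction 1, by 1622 kJ

Reaction 1:
  Bonds broken (reactants):
    C≡C: 1 × 806 = 806
    C-C: 1 × 334 = 334
    C-H: 4 × 399 = 1596
    O=O: 4 × 482 = 1928
    Σ(broken) = 4664 kJ
  Bonds formed (products):
    C=O: 6 × 788 = 4728
    O-H: 4 × 447 = 1788
    Σ(formed) = 6516 kJ
  ΔH_1 = 4664 − 6516 = −1852 kJ
Reaction 2:
  Bonds broken (reactants):
    C≡C: 1 × 806 = 806
    C-C: 1 × 334 = 334
    C-H: 4 × 399 = 1596
    H-H: 2 × 447 = 894
    Σ(broken) = 3630 kJ
  Bonds formed (products):
    C-C: 2 × 334 = 668
    C-H: 8 × 399 = 3192
    Σ(formed) = 3860 kJ
  ΔH_2 = 3630 − 3860 = −230 kJ
ΔH_1 − ΔH_2 = −1622 kJ, so reaction 1 has the more negative ΔH; |ΔH_1 − ΔH_2| = 1622 kJ.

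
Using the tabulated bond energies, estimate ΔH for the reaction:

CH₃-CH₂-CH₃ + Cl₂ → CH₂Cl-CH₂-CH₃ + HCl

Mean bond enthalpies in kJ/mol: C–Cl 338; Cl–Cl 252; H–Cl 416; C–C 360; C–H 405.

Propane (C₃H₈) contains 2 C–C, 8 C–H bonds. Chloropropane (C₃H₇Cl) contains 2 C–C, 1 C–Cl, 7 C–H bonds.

ΔH ≈ −97 kJ

Bonds broken (reactants):
  C–C: 2 × 360 = 720
  C–H: 8 × 405 = 3240
  Cl–Cl: 1 × 252 = 252
  Σ(broken) = 4212 kJ
Bonds formed (products):
  C–C: 2 × 360 = 720
  C–Cl: 1 × 338 = 338
  C–H: 7 × 405 = 2835
  H–Cl: 1 × 416 = 416
  Σ(formed) = 4309 kJ
ΔH = Σ(broken) − Σ(formed) = 4212 − 4309 = −97 kJ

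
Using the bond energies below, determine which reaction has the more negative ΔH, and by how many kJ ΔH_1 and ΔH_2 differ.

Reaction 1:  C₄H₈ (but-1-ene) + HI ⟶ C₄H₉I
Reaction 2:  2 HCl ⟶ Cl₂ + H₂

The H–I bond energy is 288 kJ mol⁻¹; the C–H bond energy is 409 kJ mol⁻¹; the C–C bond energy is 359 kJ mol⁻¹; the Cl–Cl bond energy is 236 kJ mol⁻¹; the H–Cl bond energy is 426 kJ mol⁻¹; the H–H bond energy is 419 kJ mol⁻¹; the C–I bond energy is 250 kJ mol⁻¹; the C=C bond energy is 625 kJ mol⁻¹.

Reaction 1:
  Bonds broken (reactants):
    C–C: 2 × 359 = 718
    C–H: 8 × 409 = 3272
    C=C: 1 × 625 = 625
    H–I: 1 × 288 = 288
    Σ(broken) = 4903 kJ
  Bonds formed (products):
    C–C: 3 × 359 = 1077
    C–H: 9 × 409 = 3681
    C–I: 1 × 250 = 250
    Σ(formed) = 5008 kJ
  ΔH_1 = 4903 − 5008 = −105 kJ
Reaction 2:
  Bonds broken (reactants):
    H–Cl: 2 × 426 = 852
    Σ(broken) = 852 kJ
  Bonds formed (products):
    Cl–Cl: 1 × 236 = 236
    H–H: 1 × 419 = 419
    Σ(formed) = 655 kJ
  ΔH_2 = 852 − 655 = +197 kJ
ΔH_1 − ΔH_2 = −302 kJ, so reaction 1 has the more negative ΔH; |ΔH_1 − ΔH_2| = 302 kJ.

Reaction 1, by 302 kJ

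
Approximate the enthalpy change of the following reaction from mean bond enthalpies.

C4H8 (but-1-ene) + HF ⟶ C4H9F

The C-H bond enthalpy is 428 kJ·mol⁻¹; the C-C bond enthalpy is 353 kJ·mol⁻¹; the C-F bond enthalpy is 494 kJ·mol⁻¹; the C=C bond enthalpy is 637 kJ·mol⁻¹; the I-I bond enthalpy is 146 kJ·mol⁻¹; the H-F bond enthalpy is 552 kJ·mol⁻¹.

ΔH ≈ −86 kJ

Bonds broken (reactants):
  C-C: 2 × 353 = 706
  C-H: 8 × 428 = 3424
  C=C: 1 × 637 = 637
  H-F: 1 × 552 = 552
  Σ(broken) = 5319 kJ
Bonds formed (products):
  C-C: 3 × 353 = 1059
  C-F: 1 × 494 = 494
  C-H: 9 × 428 = 3852
  Σ(formed) = 5405 kJ
ΔH = Σ(broken) − Σ(formed) = 5319 − 5405 = −86 kJ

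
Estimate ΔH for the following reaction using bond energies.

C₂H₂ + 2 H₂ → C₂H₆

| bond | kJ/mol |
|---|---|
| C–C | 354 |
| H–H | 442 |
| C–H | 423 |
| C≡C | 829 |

ΔH ≈ −333 kJ

Bonds broken (reactants):
  C≡C: 1 × 829 = 829
  C–H: 2 × 423 = 846
  H–H: 2 × 442 = 884
  Σ(broken) = 2559 kJ
Bonds formed (products):
  C–C: 1 × 354 = 354
  C–H: 6 × 423 = 2538
  Σ(formed) = 2892 kJ
ΔH = Σ(broken) − Σ(formed) = 2559 − 2892 = −333 kJ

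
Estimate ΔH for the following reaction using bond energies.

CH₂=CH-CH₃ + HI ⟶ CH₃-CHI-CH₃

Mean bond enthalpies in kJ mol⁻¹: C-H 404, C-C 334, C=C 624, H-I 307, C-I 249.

ΔH ≈ −56 kJ

Bonds broken (reactants):
  C-C: 1 × 334 = 334
  C-H: 6 × 404 = 2424
  C=C: 1 × 624 = 624
  H-I: 1 × 307 = 307
  Σ(broken) = 3689 kJ
Bonds formed (products):
  C-C: 2 × 334 = 668
  C-H: 7 × 404 = 2828
  C-I: 1 × 249 = 249
  Σ(formed) = 3745 kJ
ΔH = Σ(broken) − Σ(formed) = 3689 − 3745 = −56 kJ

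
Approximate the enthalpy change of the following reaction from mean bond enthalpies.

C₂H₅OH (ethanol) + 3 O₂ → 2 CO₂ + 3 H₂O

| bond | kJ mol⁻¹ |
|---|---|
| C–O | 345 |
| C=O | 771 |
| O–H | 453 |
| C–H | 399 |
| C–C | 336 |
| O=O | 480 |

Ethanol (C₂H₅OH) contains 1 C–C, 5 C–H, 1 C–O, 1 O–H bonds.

ΔH ≈ −1233 kJ

Bonds broken (reactants):
  C–C: 1 × 336 = 336
  C–H: 5 × 399 = 1995
  C–O: 1 × 345 = 345
  O–H: 1 × 453 = 453
  O=O: 3 × 480 = 1440
  Σ(broken) = 4569 kJ
Bonds formed (products):
  C=O: 4 × 771 = 3084
  O–H: 6 × 453 = 2718
  Σ(formed) = 5802 kJ
ΔH = Σ(broken) − Σ(formed) = 4569 − 5802 = −1233 kJ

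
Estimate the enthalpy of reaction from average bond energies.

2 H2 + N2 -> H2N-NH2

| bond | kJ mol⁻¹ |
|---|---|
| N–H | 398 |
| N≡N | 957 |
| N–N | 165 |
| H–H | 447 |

Bonds broken (reactants):
  H–H: 2 × 447 = 894
  N≡N: 1 × 957 = 957
  Σ(broken) = 1851 kJ
Bonds formed (products):
  N–H: 4 × 398 = 1592
  N–N: 1 × 165 = 165
  Σ(formed) = 1757 kJ
ΔH = Σ(broken) − Σ(formed) = 1851 − 1757 = +94 kJ

ΔH ≈ +94 kJ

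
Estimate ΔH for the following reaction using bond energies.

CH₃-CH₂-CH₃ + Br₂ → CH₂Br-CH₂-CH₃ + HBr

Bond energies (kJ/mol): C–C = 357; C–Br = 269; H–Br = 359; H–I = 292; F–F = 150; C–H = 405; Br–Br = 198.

ΔH ≈ −25 kJ

Bonds broken (reactants):
  Br–Br: 1 × 198 = 198
  C–C: 2 × 357 = 714
  C–H: 8 × 405 = 3240
  Σ(broken) = 4152 kJ
Bonds formed (products):
  C–Br: 1 × 269 = 269
  C–C: 2 × 357 = 714
  C–H: 7 × 405 = 2835
  H–Br: 1 × 359 = 359
  Σ(formed) = 4177 kJ
ΔH = Σ(broken) − Σ(formed) = 4152 − 4177 = −25 kJ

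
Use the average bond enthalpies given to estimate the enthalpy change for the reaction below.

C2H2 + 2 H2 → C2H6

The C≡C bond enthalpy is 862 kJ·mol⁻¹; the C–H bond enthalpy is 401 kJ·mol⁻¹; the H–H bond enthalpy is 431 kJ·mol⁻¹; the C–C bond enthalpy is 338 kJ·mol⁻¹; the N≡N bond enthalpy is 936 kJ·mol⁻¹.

ΔH ≈ −218 kJ

Bonds broken (reactants):
  C≡C: 1 × 862 = 862
  C–H: 2 × 401 = 802
  H–H: 2 × 431 = 862
  Σ(broken) = 2526 kJ
Bonds formed (products):
  C–C: 1 × 338 = 338
  C–H: 6 × 401 = 2406
  Σ(formed) = 2744 kJ
ΔH = Σ(broken) − Σ(formed) = 2526 − 2744 = −218 kJ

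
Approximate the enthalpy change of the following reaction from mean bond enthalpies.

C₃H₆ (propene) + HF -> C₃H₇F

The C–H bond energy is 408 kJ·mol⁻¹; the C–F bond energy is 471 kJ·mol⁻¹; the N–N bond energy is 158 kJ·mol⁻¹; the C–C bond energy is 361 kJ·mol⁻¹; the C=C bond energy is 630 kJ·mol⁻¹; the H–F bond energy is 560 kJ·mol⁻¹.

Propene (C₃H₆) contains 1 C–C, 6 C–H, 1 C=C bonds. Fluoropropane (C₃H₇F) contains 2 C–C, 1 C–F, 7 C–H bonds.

ΔH ≈ −50 kJ

Bonds broken (reactants):
  C–C: 1 × 361 = 361
  C–H: 6 × 408 = 2448
  C=C: 1 × 630 = 630
  H–F: 1 × 560 = 560
  Σ(broken) = 3999 kJ
Bonds formed (products):
  C–C: 2 × 361 = 722
  C–F: 1 × 471 = 471
  C–H: 7 × 408 = 2856
  Σ(formed) = 4049 kJ
ΔH = Σ(broken) − Σ(formed) = 3999 − 4049 = −50 kJ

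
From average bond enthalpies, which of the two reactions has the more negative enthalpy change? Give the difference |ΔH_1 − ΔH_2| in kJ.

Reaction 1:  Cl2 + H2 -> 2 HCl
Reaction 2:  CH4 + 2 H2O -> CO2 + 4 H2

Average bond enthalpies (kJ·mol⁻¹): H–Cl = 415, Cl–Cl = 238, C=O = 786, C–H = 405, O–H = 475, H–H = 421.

Reaction 1, by 435 kJ

Reaction 1:
  Bonds broken (reactants):
    Cl–Cl: 1 × 238 = 238
    H–H: 1 × 421 = 421
    Σ(broken) = 659 kJ
  Bonds formed (products):
    H–Cl: 2 × 415 = 830
    Σ(formed) = 830 kJ
  ΔH_1 = 659 − 830 = −171 kJ
Reaction 2:
  Bonds broken (reactants):
    C–H: 4 × 405 = 1620
    O–H: 4 × 475 = 1900
    Σ(broken) = 3520 kJ
  Bonds formed (products):
    C=O: 2 × 786 = 1572
    H–H: 4 × 421 = 1684
    Σ(formed) = 3256 kJ
  ΔH_2 = 3520 − 3256 = +264 kJ
ΔH_1 − ΔH_2 = −435 kJ, so reaction 1 has the more negative ΔH; |ΔH_1 − ΔH_2| = 435 kJ.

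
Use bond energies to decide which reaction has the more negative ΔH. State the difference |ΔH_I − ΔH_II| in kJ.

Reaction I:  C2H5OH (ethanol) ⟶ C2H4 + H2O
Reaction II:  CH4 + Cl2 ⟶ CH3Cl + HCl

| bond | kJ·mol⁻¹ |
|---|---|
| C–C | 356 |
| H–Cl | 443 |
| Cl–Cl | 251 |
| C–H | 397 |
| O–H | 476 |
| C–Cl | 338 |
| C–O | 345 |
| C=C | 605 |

Reaction I:
  Bonds broken (reactants):
    C–C: 1 × 356 = 356
    C–H: 5 × 397 = 1985
    C–O: 1 × 345 = 345
    O–H: 1 × 476 = 476
    Σ(broken) = 3162 kJ
  Bonds formed (products):
    C–H: 4 × 397 = 1588
    C=C: 1 × 605 = 605
    O–H: 2 × 476 = 952
    Σ(formed) = 3145 kJ
  ΔH_I = 3162 − 3145 = +17 kJ
Reaction II:
  Bonds broken (reactants):
    C–H: 4 × 397 = 1588
    Cl–Cl: 1 × 251 = 251
    Σ(broken) = 1839 kJ
  Bonds formed (products):
    C–Cl: 1 × 338 = 338
    C–H: 3 × 397 = 1191
    H–Cl: 1 × 443 = 443
    Σ(formed) = 1972 kJ
  ΔH_II = 1839 − 1972 = −133 kJ
ΔH_I − ΔH_II = +150 kJ, so reaction II has the more negative ΔH; |ΔH_I − ΔH_II| = 150 kJ.

Reaction II, by 150 kJ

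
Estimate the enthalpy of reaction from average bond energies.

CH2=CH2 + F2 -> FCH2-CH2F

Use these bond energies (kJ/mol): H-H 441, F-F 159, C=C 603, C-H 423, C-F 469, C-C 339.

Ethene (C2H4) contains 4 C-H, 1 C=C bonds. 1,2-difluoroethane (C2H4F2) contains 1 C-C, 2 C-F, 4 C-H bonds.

Bonds broken (reactants):
  C-H: 4 × 423 = 1692
  C=C: 1 × 603 = 603
  F-F: 1 × 159 = 159
  Σ(broken) = 2454 kJ
Bonds formed (products):
  C-C: 1 × 339 = 339
  C-F: 2 × 469 = 938
  C-H: 4 × 423 = 1692
  Σ(formed) = 2969 kJ
ΔH = Σ(broken) − Σ(formed) = 2454 − 2969 = −515 kJ

ΔH ≈ −515 kJ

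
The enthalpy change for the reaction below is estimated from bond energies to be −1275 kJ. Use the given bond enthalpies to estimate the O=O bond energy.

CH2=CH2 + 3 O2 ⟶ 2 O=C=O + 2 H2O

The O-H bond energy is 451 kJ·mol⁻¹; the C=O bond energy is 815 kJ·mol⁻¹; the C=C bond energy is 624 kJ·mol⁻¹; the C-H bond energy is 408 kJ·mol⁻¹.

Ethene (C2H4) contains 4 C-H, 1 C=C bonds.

Let D be the O=O bond energy.
Σ(broken) = 4×408 + 1×624 + 3×D = 2256 + 3D
Σ(formed) = 4×815 + 4×451 = 5064
ΔH = Σ(broken) − Σ(formed) = (2256 + 3D) − (5064) = −2808 + 3D
Setting this equal to −1275 kJ gives 3D = 1533, so D = 511 kJ/mol.

D(O=O) ≈ 511 kJ/mol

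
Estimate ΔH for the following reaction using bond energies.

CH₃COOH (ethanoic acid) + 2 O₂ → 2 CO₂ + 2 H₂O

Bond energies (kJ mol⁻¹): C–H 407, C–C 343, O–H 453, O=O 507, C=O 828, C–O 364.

ΔH ≈ −901 kJ

Bonds broken (reactants):
  C–C: 1 × 343 = 343
  C–H: 3 × 407 = 1221
  C–O: 1 × 364 = 364
  C=O: 1 × 828 = 828
  O–H: 1 × 453 = 453
  O=O: 2 × 507 = 1014
  Σ(broken) = 4223 kJ
Bonds formed (products):
  C=O: 4 × 828 = 3312
  O–H: 4 × 453 = 1812
  Σ(formed) = 5124 kJ
ΔH = Σ(broken) − Σ(formed) = 4223 − 5124 = −901 kJ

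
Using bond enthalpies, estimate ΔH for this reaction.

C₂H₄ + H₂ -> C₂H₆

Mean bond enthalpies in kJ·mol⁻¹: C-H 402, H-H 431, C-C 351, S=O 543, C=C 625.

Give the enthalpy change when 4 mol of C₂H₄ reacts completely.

Bonds broken (reactants):
  C-H: 4 × 402 = 1608
  C=C: 1 × 625 = 625
  H-H: 1 × 431 = 431
  Σ(broken) = 2664 kJ
Bonds formed (products):
  C-C: 1 × 351 = 351
  C-H: 6 × 402 = 2412
  Σ(formed) = 2763 kJ
ΔH = Σ(broken) − Σ(formed) = 2664 − 2763 = −99 kJ
For 4× the reaction as written: 4 × (−99) = −396 kJ

ΔH = −396 kJ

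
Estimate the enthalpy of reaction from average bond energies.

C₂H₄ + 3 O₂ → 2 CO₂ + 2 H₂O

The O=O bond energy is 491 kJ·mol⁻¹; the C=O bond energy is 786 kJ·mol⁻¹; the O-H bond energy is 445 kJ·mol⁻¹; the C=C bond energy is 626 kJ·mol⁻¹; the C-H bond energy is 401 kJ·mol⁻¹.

ΔH ≈ −1221 kJ

Bonds broken (reactants):
  C-H: 4 × 401 = 1604
  C=C: 1 × 626 = 626
  O=O: 3 × 491 = 1473
  Σ(broken) = 3703 kJ
Bonds formed (products):
  C=O: 4 × 786 = 3144
  O-H: 4 × 445 = 1780
  Σ(formed) = 4924 kJ
ΔH = Σ(broken) − Σ(formed) = 3703 − 4924 = −1221 kJ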